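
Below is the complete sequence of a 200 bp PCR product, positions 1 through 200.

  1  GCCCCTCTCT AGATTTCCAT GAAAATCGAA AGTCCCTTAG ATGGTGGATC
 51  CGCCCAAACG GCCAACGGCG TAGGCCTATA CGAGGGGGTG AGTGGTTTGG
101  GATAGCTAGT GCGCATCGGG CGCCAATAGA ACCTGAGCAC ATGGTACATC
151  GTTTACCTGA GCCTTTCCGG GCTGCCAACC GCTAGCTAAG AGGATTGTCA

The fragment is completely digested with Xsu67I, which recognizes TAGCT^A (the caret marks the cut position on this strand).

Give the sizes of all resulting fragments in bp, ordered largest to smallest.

Xsu67I sites (TAGCTA) start at positions 103, 183.
Xsu67I cuts after base 5 of each site (before the last base), so after positions 107, 187.
Linear molecule, 2 cuts → 3 fragments:
  1–107 → 107 bp
  108–187 → 80 bp
  188–200 → 13 bp
Sorted largest to smallest: 107, 80, 13 bp.

107, 80, 13 bp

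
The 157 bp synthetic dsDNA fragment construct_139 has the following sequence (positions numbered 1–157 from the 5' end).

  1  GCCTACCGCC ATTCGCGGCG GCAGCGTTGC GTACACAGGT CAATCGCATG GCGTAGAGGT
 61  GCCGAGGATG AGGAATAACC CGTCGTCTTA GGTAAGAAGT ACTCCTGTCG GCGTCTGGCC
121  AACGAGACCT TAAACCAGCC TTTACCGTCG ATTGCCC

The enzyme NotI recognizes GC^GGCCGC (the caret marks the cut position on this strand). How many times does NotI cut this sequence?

0

No occurrence of GCGGCCGC is present in the sequence.
NotI does not cut: 0 sites.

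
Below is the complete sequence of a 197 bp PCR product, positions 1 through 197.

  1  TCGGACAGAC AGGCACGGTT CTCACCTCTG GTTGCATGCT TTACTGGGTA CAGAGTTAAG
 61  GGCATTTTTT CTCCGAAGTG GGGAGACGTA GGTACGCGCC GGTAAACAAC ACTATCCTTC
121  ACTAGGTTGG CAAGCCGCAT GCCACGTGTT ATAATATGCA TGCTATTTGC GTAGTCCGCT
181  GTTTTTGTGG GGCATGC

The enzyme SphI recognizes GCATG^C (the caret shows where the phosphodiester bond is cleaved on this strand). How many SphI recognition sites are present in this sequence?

4

GCATGC occurs starting at positions 34, 137, 158, 192.
SphI cuts at 4 sites.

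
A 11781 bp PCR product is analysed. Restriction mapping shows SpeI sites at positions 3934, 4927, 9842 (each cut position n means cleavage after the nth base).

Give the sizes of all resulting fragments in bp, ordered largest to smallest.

Linear molecule, 3 cuts → 4 fragments:
  3934 − 0 = 3934 bp
  4927 − 3934 = 993 bp
  9842 − 4927 = 4915 bp
  11781 − 9842 = 1939 bp
Sorted largest to smallest: 4915, 3934, 1939, 993 bp.

4915, 3934, 1939, 993 bp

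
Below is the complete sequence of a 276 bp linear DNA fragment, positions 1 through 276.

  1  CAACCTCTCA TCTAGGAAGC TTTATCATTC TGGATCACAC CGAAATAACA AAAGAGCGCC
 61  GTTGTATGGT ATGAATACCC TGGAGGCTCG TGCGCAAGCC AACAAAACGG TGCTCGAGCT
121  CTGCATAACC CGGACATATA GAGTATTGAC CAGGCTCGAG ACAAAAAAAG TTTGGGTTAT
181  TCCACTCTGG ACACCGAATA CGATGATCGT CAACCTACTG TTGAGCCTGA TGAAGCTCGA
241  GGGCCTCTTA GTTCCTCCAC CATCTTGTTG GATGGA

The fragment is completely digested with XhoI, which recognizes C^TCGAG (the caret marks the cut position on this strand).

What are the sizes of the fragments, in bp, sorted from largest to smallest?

XhoI sites (CTCGAG) start at positions 113, 155, 236.
XhoI cuts after the first base of each site, so after positions 113, 155, 236.
Linear molecule, 3 cuts → 4 fragments:
  1–113 → 113 bp
  114–155 → 42 bp
  156–236 → 81 bp
  237–276 → 40 bp
Sorted largest to smallest: 113, 81, 42, 40 bp.

113, 81, 42, 40 bp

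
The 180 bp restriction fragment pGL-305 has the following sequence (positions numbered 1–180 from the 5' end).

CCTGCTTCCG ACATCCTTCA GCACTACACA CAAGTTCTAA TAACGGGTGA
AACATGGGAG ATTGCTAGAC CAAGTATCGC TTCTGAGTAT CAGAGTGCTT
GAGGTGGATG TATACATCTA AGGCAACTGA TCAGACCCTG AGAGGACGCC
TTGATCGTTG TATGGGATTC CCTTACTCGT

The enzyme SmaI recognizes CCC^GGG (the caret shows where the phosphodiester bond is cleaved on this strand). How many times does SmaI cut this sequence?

0

No occurrence of CCCGGG is present in the sequence.
SmaI does not cut: 0 sites.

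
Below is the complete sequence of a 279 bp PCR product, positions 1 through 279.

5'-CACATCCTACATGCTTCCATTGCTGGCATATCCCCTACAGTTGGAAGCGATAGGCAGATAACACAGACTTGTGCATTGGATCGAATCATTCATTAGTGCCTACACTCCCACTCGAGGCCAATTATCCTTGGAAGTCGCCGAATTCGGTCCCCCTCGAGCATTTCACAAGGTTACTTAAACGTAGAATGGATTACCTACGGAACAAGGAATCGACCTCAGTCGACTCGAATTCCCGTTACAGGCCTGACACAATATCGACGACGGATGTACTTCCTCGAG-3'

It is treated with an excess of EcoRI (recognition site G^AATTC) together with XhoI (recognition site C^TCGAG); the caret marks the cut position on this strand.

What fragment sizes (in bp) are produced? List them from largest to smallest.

111, 74, 47, 29, 13, 5 bp

EcoRI sites (GAATTC) start at positions 140, 227.
EcoRI cuts after the first base of each site, so after positions 140, 227.
XhoI sites (CTCGAG) start at positions 111, 153, 274.
XhoI cuts after the first base of each site, so after positions 111, 153, 274.
Combined cut positions: 111, 140, 153, 227, 274.
Linear molecule, 5 cuts → 6 fragments:
  1–111 → 111 bp
  112–140 → 29 bp
  141–153 → 13 bp
  154–227 → 74 bp
  228–274 → 47 bp
  275–279 → 5 bp
Sorted largest to smallest: 111, 74, 47, 29, 13, 5 bp.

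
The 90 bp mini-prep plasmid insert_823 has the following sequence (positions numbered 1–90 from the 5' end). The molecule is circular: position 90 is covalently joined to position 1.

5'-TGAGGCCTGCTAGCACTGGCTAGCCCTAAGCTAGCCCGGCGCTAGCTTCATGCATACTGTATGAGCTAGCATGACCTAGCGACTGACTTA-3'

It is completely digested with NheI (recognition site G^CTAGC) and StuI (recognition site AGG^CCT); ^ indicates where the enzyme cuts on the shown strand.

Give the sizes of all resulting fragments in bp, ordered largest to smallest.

30, 24, 11, 11, 10, 4 bp

NheI sites (GCTAGC) start at positions 9, 19, 30, 41, 65.
NheI cuts after the first base of each site, so after positions 9, 19, 30, 41, 65.
The StuI site (AGGCCT) starts at position 3.
StuI cuts after base 3 of each site, so after position 5.
Combined cut positions: 5, 9, 19, 30, 41, 65.
Circular molecule, 6 cuts → 6 fragments:
  6–9 → 4 bp
  10–19 → 10 bp
  20–30 → 11 bp
  31–41 → 11 bp
  42–65 → 24 bp
  66–90 then 1–5 → 25 + 5 = 30 bp
Sorted largest to smallest: 30, 24, 11, 11, 10, 4 bp.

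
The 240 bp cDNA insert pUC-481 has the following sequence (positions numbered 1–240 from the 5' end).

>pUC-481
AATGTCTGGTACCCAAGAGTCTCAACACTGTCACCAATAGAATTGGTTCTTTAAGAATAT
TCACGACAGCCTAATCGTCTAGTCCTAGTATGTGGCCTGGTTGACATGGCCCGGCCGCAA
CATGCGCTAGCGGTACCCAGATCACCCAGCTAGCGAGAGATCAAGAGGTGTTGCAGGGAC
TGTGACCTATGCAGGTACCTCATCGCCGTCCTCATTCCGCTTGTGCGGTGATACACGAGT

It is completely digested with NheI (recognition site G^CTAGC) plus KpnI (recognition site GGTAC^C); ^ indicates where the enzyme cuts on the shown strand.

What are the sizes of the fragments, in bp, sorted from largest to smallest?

NheI sites (GCTAGC) start at positions 126, 149.
NheI cuts after the first base of each site, so after positions 126, 149.
KpnI sites (GGTACC) start at positions 8, 132, 194.
KpnI cuts after base 5 of each site (before the last base), so after positions 12, 136, 198.
Combined cut positions: 12, 126, 136, 149, 198.
Linear molecule, 5 cuts → 6 fragments:
  1–12 → 12 bp
  13–126 → 114 bp
  127–136 → 10 bp
  137–149 → 13 bp
  150–198 → 49 bp
  199–240 → 42 bp
Sorted largest to smallest: 114, 49, 42, 13, 12, 10 bp.

114, 49, 42, 13, 12, 10 bp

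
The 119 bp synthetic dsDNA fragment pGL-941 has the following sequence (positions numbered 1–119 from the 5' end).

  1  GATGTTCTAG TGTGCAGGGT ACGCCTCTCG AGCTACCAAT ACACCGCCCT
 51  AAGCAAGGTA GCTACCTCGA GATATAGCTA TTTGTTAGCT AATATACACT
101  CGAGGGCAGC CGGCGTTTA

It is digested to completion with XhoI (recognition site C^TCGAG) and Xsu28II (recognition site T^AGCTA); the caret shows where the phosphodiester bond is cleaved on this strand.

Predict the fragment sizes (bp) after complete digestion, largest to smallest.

XhoI sites (CTCGAG) start at positions 27, 66, 99.
XhoI cuts after the first base of each site, so after positions 27, 66, 99.
Xsu28II sites (TAGCTA) start at positions 59, 75, 86.
Xsu28II cuts after the first base of each site, so after positions 59, 75, 86.
Combined cut positions: 27, 59, 66, 75, 86, 99.
Linear molecule, 6 cuts → 7 fragments:
  1–27 → 27 bp
  28–59 → 32 bp
  60–66 → 7 bp
  67–75 → 9 bp
  76–86 → 11 bp
  87–99 → 13 bp
  100–119 → 20 bp
Sorted largest to smallest: 32, 27, 20, 13, 11, 9, 7 bp.

32, 27, 20, 13, 11, 9, 7 bp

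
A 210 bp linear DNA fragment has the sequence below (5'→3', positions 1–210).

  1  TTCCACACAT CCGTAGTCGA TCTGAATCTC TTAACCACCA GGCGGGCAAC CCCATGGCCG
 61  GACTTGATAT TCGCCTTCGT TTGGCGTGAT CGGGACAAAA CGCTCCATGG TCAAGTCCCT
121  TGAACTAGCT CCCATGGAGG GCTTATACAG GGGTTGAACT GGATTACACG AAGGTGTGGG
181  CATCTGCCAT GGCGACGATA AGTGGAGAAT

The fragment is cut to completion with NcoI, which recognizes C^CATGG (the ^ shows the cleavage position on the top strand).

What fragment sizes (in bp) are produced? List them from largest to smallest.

NcoI sites (CCATGG) start at positions 52, 105, 132, 187.
NcoI cuts after the first base of each site, so after positions 52, 105, 132, 187.
Linear molecule, 4 cuts → 5 fragments:
  1–52 → 52 bp
  53–105 → 53 bp
  106–132 → 27 bp
  133–187 → 55 bp
  188–210 → 23 bp
Sorted largest to smallest: 55, 53, 52, 27, 23 bp.

55, 53, 52, 27, 23 bp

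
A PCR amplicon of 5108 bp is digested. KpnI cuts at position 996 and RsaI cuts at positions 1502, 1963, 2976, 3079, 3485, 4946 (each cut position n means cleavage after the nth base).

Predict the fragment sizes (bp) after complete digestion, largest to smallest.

1461, 1013, 996, 506, 461, 406, 162, 103 bp

Combined cut positions (sorted): 996, 1502, 1963, 2976, 3079, 3485, 4946.
Linear molecule, 7 cuts → 8 fragments:
  996 − 0 = 996 bp
  1502 − 996 = 506 bp
  1963 − 1502 = 461 bp
  2976 − 1963 = 1013 bp
  3079 − 2976 = 103 bp
  3485 − 3079 = 406 bp
  4946 − 3485 = 1461 bp
  5108 − 4946 = 162 bp
Sorted largest to smallest: 1461, 1013, 996, 506, 461, 406, 162, 103 bp.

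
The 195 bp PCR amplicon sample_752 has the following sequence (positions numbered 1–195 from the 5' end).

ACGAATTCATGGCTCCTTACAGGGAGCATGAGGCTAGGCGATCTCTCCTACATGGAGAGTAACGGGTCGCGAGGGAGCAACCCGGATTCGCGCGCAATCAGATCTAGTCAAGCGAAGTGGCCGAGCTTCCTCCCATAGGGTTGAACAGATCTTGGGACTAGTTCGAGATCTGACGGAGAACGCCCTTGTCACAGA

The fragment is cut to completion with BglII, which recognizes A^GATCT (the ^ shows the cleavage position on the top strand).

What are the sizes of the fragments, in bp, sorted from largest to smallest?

BglII sites (AGATCT) start at positions 100, 147, 166.
BglII cuts after the first base of each site, so after positions 100, 147, 166.
Linear molecule, 3 cuts → 4 fragments:
  1–100 → 100 bp
  101–147 → 47 bp
  148–166 → 19 bp
  167–195 → 29 bp
Sorted largest to smallest: 100, 47, 29, 19 bp.

100, 47, 29, 19 bp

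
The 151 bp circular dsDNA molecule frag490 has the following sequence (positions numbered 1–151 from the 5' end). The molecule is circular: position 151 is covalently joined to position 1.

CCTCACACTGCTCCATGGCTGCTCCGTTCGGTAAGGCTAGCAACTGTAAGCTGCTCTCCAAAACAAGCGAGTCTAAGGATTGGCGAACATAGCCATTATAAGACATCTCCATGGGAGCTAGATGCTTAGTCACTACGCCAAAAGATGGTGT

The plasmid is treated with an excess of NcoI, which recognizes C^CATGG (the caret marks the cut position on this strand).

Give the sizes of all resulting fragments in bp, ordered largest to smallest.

NcoI sites (CCATGG) start at positions 13, 109.
NcoI cuts after the first base of each site, so after positions 13, 109.
Circular molecule, 2 cuts → 2 fragments:
  14–109 → 96 bp
  110–151 then 1–13 → 42 + 13 = 55 bp
Sorted largest to smallest: 96, 55 bp.

96, 55 bp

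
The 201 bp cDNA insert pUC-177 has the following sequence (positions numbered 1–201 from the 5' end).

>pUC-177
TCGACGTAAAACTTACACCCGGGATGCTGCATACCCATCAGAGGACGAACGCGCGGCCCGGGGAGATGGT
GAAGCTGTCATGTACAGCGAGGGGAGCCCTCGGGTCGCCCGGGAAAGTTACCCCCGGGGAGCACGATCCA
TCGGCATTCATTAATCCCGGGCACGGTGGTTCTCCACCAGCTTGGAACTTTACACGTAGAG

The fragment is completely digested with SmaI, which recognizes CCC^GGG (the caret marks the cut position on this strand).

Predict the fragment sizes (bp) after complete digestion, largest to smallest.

51, 43, 39, 33, 20, 15 bp

SmaI sites (CCCGGG) start at positions 18, 57, 108, 123, 156.
SmaI cuts after base 3 of each site, so after positions 20, 59, 110, 125, 158.
Linear molecule, 5 cuts → 6 fragments:
  1–20 → 20 bp
  21–59 → 39 bp
  60–110 → 51 bp
  111–125 → 15 bp
  126–158 → 33 bp
  159–201 → 43 bp
Sorted largest to smallest: 51, 43, 39, 33, 20, 15 bp.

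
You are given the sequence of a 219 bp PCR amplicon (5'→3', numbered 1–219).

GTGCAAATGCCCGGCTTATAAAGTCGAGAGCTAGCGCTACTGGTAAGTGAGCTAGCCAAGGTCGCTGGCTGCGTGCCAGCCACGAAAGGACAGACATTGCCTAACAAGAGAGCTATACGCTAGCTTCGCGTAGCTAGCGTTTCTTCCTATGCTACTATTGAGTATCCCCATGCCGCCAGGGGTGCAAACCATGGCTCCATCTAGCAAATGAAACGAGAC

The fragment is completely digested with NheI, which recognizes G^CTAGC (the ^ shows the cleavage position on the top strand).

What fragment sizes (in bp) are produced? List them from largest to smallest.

NheI sites (GCTAGC) start at positions 30, 51, 119, 133.
NheI cuts after the first base of each site, so after positions 30, 51, 119, 133.
Linear molecule, 4 cuts → 5 fragments:
  1–30 → 30 bp
  31–51 → 21 bp
  52–119 → 68 bp
  120–133 → 14 bp
  134–219 → 86 bp
Sorted largest to smallest: 86, 68, 30, 21, 14 bp.

86, 68, 30, 21, 14 bp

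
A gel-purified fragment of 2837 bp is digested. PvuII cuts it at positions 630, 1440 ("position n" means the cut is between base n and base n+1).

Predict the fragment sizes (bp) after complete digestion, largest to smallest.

1397, 810, 630 bp

Linear molecule, 2 cuts → 3 fragments:
  630 − 0 = 630 bp
  1440 − 630 = 810 bp
  2837 − 1440 = 1397 bp
Sorted largest to smallest: 1397, 810, 630 bp.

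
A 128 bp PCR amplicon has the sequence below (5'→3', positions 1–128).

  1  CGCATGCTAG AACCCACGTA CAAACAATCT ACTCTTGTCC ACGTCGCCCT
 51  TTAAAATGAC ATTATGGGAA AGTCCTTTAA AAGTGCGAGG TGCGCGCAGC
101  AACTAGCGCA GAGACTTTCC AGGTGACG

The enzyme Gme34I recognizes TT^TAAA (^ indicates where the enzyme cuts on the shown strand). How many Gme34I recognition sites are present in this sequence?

TTTAAA occurs starting at positions 50, 76.
Gme34I cuts at 2 sites.

2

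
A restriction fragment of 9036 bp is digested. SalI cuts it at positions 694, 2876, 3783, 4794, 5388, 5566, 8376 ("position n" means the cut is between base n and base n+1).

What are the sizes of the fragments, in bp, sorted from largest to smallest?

Linear molecule, 7 cuts → 8 fragments:
  694 − 0 = 694 bp
  2876 − 694 = 2182 bp
  3783 − 2876 = 907 bp
  4794 − 3783 = 1011 bp
  5388 − 4794 = 594 bp
  5566 − 5388 = 178 bp
  8376 − 5566 = 2810 bp
  9036 − 8376 = 660 bp
Sorted largest to smallest: 2810, 2182, 1011, 907, 694, 660, 594, 178 bp.

2810, 2182, 1011, 907, 694, 660, 594, 178 bp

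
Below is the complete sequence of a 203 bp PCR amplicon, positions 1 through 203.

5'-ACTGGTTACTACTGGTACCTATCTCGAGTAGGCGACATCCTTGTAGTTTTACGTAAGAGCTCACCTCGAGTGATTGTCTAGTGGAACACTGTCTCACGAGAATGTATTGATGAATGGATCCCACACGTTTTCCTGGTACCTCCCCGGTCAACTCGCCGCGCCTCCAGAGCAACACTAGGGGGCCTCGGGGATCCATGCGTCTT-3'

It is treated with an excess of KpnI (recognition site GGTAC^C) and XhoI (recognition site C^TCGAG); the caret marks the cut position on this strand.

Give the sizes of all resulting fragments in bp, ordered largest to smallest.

KpnI sites (GGTACC) start at positions 14, 135.
KpnI cuts after base 5 of each site (before the last base), so after positions 18, 139.
XhoI sites (CTCGAG) start at positions 23, 65.
XhoI cuts after the first base of each site, so after positions 23, 65.
Combined cut positions: 18, 23, 65, 139.
Linear molecule, 4 cuts → 5 fragments:
  1–18 → 18 bp
  19–23 → 5 bp
  24–65 → 42 bp
  66–139 → 74 bp
  140–203 → 64 bp
Sorted largest to smallest: 74, 64, 42, 18, 5 bp.

74, 64, 42, 18, 5 bp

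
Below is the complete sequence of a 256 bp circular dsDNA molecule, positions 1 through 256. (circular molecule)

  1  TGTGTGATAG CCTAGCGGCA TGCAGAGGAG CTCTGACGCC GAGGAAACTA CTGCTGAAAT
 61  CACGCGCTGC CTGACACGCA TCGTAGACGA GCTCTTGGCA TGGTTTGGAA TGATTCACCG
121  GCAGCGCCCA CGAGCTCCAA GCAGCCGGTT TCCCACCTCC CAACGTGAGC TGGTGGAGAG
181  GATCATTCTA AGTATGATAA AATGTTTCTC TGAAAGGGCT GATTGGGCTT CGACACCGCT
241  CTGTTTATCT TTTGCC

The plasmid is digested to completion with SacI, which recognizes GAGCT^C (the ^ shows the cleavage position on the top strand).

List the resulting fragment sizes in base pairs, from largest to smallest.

SacI sites (GAGCTC) start at positions 28, 89, 132.
SacI cuts after base 5 of each site (before the last base), so after positions 32, 93, 136.
Circular molecule, 3 cuts → 3 fragments:
  33–93 → 61 bp
  94–136 → 43 bp
  137–256 then 1–32 → 120 + 32 = 152 bp
Sorted largest to smallest: 152, 61, 43 bp.

152, 61, 43 bp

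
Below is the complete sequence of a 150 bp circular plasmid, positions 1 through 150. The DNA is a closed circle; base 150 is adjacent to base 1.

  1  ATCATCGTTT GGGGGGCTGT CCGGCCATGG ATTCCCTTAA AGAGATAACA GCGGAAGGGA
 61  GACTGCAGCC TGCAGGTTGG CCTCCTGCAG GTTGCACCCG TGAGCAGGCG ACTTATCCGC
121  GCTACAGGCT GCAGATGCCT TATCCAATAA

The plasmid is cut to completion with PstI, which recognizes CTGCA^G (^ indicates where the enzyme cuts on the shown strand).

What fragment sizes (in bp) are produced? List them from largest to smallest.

84, 44, 15, 7 bp

PstI sites (CTGCAG) start at positions 63, 70, 85, 129.
PstI cuts after base 5 of each site (before the last base), so after positions 67, 74, 89, 133.
Circular molecule, 4 cuts → 4 fragments:
  68–74 → 7 bp
  75–89 → 15 bp
  90–133 → 44 bp
  134–150 then 1–67 → 17 + 67 = 84 bp
Sorted largest to smallest: 84, 44, 15, 7 bp.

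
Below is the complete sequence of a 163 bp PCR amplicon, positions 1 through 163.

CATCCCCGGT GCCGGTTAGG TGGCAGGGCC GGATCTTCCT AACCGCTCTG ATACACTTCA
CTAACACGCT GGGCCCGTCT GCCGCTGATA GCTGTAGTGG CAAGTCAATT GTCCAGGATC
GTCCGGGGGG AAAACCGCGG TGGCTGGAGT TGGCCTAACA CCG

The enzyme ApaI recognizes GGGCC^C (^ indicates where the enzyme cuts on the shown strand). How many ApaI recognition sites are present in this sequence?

1

GGGCCC occurs starting at position 71.
ApaI cuts at 1 site.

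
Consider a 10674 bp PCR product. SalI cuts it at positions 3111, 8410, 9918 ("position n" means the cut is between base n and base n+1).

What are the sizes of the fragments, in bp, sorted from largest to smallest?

5299, 3111, 1508, 756 bp

Linear molecule, 3 cuts → 4 fragments:
  3111 − 0 = 3111 bp
  8410 − 3111 = 5299 bp
  9918 − 8410 = 1508 bp
  10674 − 9918 = 756 bp
Sorted largest to smallest: 5299, 3111, 1508, 756 bp.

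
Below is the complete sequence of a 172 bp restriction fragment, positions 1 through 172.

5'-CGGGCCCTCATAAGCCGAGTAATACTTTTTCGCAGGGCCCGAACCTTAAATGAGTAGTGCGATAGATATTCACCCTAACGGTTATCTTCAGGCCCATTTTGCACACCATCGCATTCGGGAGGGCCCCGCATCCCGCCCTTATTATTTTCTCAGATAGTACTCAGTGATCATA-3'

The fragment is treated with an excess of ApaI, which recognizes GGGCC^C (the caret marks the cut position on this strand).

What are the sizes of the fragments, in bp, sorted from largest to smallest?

ApaI sites (GGGCCC) start at positions 2, 35, 121.
ApaI cuts after base 5 of each site (before the last base), so after positions 6, 39, 125.
Linear molecule, 3 cuts → 4 fragments:
  1–6 → 6 bp
  7–39 → 33 bp
  40–125 → 86 bp
  126–172 → 47 bp
Sorted largest to smallest: 86, 47, 33, 6 bp.

86, 47, 33, 6 bp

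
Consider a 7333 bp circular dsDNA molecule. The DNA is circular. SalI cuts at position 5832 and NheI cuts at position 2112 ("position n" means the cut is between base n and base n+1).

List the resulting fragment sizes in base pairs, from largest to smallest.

Combined cut positions (sorted): 2112, 5832.
Circular molecule, 2 cuts → 2 fragments:
  5832 − 2112 = 3720 bp
  wrap: 7333 − 5832 + 2112 = 3613 bp
Sorted largest to smallest: 3720, 3613 bp.

3720, 3613 bp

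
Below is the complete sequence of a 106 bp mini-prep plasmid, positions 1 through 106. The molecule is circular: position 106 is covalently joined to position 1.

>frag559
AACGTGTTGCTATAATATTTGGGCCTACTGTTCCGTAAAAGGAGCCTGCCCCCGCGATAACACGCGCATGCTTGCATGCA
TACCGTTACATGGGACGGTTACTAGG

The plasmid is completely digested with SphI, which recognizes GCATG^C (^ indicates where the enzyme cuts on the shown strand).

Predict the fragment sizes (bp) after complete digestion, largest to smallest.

98, 8 bp

SphI sites (GCATGC) start at positions 66, 74.
SphI cuts after base 5 of each site (before the last base), so after positions 70, 78.
Circular molecule, 2 cuts → 2 fragments:
  71–78 → 8 bp
  79–106 then 1–70 → 28 + 70 = 98 bp
Sorted largest to smallest: 98, 8 bp.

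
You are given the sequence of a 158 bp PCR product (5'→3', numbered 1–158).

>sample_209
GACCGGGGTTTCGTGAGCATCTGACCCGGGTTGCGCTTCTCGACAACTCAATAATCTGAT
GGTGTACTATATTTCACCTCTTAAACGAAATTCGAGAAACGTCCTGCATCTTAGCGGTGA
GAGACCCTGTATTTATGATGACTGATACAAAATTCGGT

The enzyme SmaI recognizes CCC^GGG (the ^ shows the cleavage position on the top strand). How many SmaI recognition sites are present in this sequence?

1

CCCGGG occurs starting at position 25.
SmaI cuts at 1 site.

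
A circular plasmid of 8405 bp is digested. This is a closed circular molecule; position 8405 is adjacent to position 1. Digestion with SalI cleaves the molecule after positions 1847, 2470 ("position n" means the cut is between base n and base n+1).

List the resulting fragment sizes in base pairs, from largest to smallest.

Circular molecule, 2 cuts → 2 fragments:
  2470 − 1847 = 623 bp
  wrap: 8405 − 2470 + 1847 = 7782 bp
Sorted largest to smallest: 7782, 623 bp.

7782, 623 bp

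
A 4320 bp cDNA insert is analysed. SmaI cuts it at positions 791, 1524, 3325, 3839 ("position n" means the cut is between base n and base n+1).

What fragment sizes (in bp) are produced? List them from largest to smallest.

Linear molecule, 4 cuts → 5 fragments:
  791 − 0 = 791 bp
  1524 − 791 = 733 bp
  3325 − 1524 = 1801 bp
  3839 − 3325 = 514 bp
  4320 − 3839 = 481 bp
Sorted largest to smallest: 1801, 791, 733, 514, 481 bp.

1801, 791, 733, 514, 481 bp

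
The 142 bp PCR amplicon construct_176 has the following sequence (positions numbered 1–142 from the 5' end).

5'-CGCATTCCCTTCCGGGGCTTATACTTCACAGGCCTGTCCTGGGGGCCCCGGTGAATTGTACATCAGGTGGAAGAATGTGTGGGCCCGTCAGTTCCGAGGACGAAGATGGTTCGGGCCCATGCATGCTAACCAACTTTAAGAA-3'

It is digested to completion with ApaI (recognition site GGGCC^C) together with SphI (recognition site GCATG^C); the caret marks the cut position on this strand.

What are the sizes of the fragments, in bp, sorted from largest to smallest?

ApaI sites (GGGCCC) start at positions 43, 81, 113.
ApaI cuts after base 5 of each site (before the last base), so after positions 47, 85, 117.
The SphI site (GCATGC) starts at position 121.
SphI cuts after base 5 of each site (before the last base), so after position 125.
Combined cut positions: 47, 85, 117, 125.
Linear molecule, 4 cuts → 5 fragments:
  1–47 → 47 bp
  48–85 → 38 bp
  86–117 → 32 bp
  118–125 → 8 bp
  126–142 → 17 bp
Sorted largest to smallest: 47, 38, 32, 17, 8 bp.

47, 38, 32, 17, 8 bp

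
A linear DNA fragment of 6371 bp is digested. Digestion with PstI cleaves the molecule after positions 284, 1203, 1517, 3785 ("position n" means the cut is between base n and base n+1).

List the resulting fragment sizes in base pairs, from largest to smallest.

2586, 2268, 919, 314, 284 bp

Linear molecule, 4 cuts → 5 fragments:
  284 − 0 = 284 bp
  1203 − 284 = 919 bp
  1517 − 1203 = 314 bp
  3785 − 1517 = 2268 bp
  6371 − 3785 = 2586 bp
Sorted largest to smallest: 2586, 2268, 919, 314, 284 bp.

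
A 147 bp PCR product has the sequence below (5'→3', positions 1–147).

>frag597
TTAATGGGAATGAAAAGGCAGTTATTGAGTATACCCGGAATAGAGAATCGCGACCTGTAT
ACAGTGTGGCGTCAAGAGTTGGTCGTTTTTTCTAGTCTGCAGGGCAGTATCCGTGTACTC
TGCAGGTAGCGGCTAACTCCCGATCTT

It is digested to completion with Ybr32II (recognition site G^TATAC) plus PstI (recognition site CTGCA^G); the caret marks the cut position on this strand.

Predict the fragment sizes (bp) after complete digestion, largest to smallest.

44, 29, 28, 23, 23 bp

Ybr32II sites (GTATAC) start at positions 29, 57.
Ybr32II cuts after the first base of each site, so after positions 29, 57.
PstI sites (CTGCAG) start at positions 97, 120.
PstI cuts after base 5 of each site (before the last base), so after positions 101, 124.
Combined cut positions: 29, 57, 101, 124.
Linear molecule, 4 cuts → 5 fragments:
  1–29 → 29 bp
  30–57 → 28 bp
  58–101 → 44 bp
  102–124 → 23 bp
  125–147 → 23 bp
Sorted largest to smallest: 44, 29, 28, 23, 23 bp.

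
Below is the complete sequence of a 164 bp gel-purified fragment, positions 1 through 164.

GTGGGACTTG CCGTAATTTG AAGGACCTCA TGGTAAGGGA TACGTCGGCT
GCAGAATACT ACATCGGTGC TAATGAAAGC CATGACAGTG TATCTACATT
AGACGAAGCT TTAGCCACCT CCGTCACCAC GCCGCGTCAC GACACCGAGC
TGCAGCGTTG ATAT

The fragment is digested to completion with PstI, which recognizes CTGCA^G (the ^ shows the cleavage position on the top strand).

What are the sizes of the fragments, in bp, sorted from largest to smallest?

101, 53, 10 bp

PstI sites (CTGCAG) start at positions 49, 150.
PstI cuts after base 5 of each site (before the last base), so after positions 53, 154.
Linear molecule, 2 cuts → 3 fragments:
  1–53 → 53 bp
  54–154 → 101 bp
  155–164 → 10 bp
Sorted largest to smallest: 101, 53, 10 bp.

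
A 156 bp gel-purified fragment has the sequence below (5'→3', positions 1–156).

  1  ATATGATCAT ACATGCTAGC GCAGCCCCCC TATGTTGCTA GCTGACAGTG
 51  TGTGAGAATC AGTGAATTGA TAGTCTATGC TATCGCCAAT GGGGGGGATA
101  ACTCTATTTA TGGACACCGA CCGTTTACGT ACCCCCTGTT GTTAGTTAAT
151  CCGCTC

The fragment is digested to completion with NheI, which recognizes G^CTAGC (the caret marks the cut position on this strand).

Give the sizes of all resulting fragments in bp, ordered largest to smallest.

NheI sites (GCTAGC) start at positions 15, 37.
NheI cuts after the first base of each site, so after positions 15, 37.
Linear molecule, 2 cuts → 3 fragments:
  1–15 → 15 bp
  16–37 → 22 bp
  38–156 → 119 bp
Sorted largest to smallest: 119, 22, 15 bp.

119, 22, 15 bp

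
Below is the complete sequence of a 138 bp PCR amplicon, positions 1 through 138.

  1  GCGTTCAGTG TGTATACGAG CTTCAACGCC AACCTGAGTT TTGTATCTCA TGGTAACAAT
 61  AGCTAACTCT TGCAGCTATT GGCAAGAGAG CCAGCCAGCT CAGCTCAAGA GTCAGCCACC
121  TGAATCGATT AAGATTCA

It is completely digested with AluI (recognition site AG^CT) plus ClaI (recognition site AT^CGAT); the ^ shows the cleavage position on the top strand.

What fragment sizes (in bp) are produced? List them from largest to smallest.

AluI sites (AGCT) start at positions 19, 61, 74, 97, 102.
AluI cuts after base 2 of each site, so after positions 20, 62, 75, 98, 103.
The ClaI site (ATCGAT) starts at position 124.
ClaI cuts after base 2 of each site, so after position 125.
Combined cut positions: 20, 62, 75, 98, 103, 125.
Linear molecule, 6 cuts → 7 fragments:
  1–20 → 20 bp
  21–62 → 42 bp
  63–75 → 13 bp
  76–98 → 23 bp
  99–103 → 5 bp
  104–125 → 22 bp
  126–138 → 13 bp
Sorted largest to smallest: 42, 23, 22, 20, 13, 13, 5 bp.

42, 23, 22, 20, 13, 13, 5 bp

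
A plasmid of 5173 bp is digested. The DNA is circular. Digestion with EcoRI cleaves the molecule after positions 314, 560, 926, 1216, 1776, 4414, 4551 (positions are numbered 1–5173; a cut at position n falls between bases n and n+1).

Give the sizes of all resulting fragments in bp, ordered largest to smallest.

Circular molecule, 7 cuts → 7 fragments:
  560 − 314 = 246 bp
  926 − 560 = 366 bp
  1216 − 926 = 290 bp
  1776 − 1216 = 560 bp
  4414 − 1776 = 2638 bp
  4551 − 4414 = 137 bp
  wrap: 5173 − 4551 + 314 = 936 bp
Sorted largest to smallest: 2638, 936, 560, 366, 290, 246, 137 bp.

2638, 936, 560, 366, 290, 246, 137 bp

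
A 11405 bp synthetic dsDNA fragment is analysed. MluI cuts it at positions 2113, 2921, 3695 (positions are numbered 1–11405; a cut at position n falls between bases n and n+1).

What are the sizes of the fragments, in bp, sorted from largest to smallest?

Linear molecule, 3 cuts → 4 fragments:
  2113 − 0 = 2113 bp
  2921 − 2113 = 808 bp
  3695 − 2921 = 774 bp
  11405 − 3695 = 7710 bp
Sorted largest to smallest: 7710, 2113, 808, 774 bp.

7710, 2113, 808, 774 bp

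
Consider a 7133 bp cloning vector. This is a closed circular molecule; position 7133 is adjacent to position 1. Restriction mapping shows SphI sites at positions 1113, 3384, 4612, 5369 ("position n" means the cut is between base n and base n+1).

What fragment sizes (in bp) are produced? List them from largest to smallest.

Circular molecule, 4 cuts → 4 fragments:
  3384 − 1113 = 2271 bp
  4612 − 3384 = 1228 bp
  5369 − 4612 = 757 bp
  wrap: 7133 − 5369 + 1113 = 2877 bp
Sorted largest to smallest: 2877, 2271, 1228, 757 bp.

2877, 2271, 1228, 757 bp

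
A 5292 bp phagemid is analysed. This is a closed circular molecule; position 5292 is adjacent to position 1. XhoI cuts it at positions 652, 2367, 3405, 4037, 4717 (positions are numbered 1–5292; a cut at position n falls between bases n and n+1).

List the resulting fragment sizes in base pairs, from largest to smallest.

1715, 1227, 1038, 680, 632 bp

Circular molecule, 5 cuts → 5 fragments:
  2367 − 652 = 1715 bp
  3405 − 2367 = 1038 bp
  4037 − 3405 = 632 bp
  4717 − 4037 = 680 bp
  wrap: 5292 − 4717 + 652 = 1227 bp
Sorted largest to smallest: 1715, 1227, 1038, 680, 632 bp.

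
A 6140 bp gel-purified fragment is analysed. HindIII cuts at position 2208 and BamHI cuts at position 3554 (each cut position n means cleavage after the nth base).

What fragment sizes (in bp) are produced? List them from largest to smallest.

2586, 2208, 1346 bp

Combined cut positions (sorted): 2208, 3554.
Linear molecule, 2 cuts → 3 fragments:
  2208 − 0 = 2208 bp
  3554 − 2208 = 1346 bp
  6140 − 3554 = 2586 bp
Sorted largest to smallest: 2586, 2208, 1346 bp.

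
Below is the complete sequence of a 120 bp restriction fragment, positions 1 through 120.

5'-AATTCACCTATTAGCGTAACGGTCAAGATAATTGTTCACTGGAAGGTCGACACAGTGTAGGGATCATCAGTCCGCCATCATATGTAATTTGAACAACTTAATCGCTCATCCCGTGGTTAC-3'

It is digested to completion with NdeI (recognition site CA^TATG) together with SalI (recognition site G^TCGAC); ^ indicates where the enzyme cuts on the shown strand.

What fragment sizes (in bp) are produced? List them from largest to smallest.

The NdeI site (CATATG) starts at position 79.
NdeI cuts after base 2 of each site, so after position 80.
The SalI site (GTCGAC) starts at position 46.
SalI cuts after the first base of each site, so after position 46.
Combined cut positions: 46, 80.
Linear molecule, 2 cuts → 3 fragments:
  1–46 → 46 bp
  47–80 → 34 bp
  81–120 → 40 bp
Sorted largest to smallest: 46, 40, 34 bp.

46, 40, 34 bp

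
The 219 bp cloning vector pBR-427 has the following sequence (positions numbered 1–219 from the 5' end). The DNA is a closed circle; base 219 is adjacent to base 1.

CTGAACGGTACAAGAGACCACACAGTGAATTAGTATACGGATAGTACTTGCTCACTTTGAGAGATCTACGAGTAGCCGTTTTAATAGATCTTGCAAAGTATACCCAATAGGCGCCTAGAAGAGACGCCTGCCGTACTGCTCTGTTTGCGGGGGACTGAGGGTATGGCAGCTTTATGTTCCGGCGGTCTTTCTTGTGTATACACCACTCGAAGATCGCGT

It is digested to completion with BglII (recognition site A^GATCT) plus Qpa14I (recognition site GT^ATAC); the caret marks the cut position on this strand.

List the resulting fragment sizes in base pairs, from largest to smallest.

98, 56, 28, 24, 13 bp

BglII sites (AGATCT) start at positions 62, 86.
BglII cuts after the first base of each site, so after positions 62, 86.
Qpa14I sites (GTATAC) start at positions 33, 98, 196.
Qpa14I cuts after base 2 of each site, so after positions 34, 99, 197.
Combined cut positions: 34, 62, 86, 99, 197.
Circular molecule, 5 cuts → 5 fragments:
  35–62 → 28 bp
  63–86 → 24 bp
  87–99 → 13 bp
  100–197 → 98 bp
  198–219 then 1–34 → 22 + 34 = 56 bp
Sorted largest to smallest: 98, 56, 28, 24, 13 bp.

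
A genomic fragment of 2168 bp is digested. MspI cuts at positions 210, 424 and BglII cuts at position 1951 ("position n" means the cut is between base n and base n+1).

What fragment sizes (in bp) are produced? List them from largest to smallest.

1527, 217, 214, 210 bp

Combined cut positions (sorted): 210, 424, 1951.
Linear molecule, 3 cuts → 4 fragments:
  210 − 0 = 210 bp
  424 − 210 = 214 bp
  1951 − 424 = 1527 bp
  2168 − 1951 = 217 bp
Sorted largest to smallest: 1527, 217, 214, 210 bp.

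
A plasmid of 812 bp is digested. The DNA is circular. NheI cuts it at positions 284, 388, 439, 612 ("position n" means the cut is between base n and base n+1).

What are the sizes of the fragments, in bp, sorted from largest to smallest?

Circular molecule, 4 cuts → 4 fragments:
  388 − 284 = 104 bp
  439 − 388 = 51 bp
  612 − 439 = 173 bp
  wrap: 812 − 612 + 284 = 484 bp
Sorted largest to smallest: 484, 173, 104, 51 bp.

484, 173, 104, 51 bp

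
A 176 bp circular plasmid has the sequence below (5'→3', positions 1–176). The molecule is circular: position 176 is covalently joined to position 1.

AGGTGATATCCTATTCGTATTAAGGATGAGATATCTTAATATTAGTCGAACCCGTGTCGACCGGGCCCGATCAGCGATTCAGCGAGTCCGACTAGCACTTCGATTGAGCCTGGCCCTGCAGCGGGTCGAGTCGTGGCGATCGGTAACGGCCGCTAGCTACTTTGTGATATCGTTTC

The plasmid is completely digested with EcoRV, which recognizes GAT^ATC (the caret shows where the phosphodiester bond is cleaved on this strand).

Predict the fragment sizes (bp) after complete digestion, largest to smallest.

136, 25, 15 bp

EcoRV sites (GATATC) start at positions 5, 30, 166.
EcoRV cuts after base 3 of each site, so after positions 7, 32, 168.
Circular molecule, 3 cuts → 3 fragments:
  8–32 → 25 bp
  33–168 → 136 bp
  169–176 then 1–7 → 8 + 7 = 15 bp
Sorted largest to smallest: 136, 25, 15 bp.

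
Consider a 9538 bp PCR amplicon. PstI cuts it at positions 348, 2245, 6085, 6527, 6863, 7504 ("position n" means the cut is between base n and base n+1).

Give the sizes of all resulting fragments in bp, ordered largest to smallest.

Linear molecule, 6 cuts → 7 fragments:
  348 − 0 = 348 bp
  2245 − 348 = 1897 bp
  6085 − 2245 = 3840 bp
  6527 − 6085 = 442 bp
  6863 − 6527 = 336 bp
  7504 − 6863 = 641 bp
  9538 − 7504 = 2034 bp
Sorted largest to smallest: 3840, 2034, 1897, 641, 442, 348, 336 bp.

3840, 2034, 1897, 641, 442, 348, 336 bp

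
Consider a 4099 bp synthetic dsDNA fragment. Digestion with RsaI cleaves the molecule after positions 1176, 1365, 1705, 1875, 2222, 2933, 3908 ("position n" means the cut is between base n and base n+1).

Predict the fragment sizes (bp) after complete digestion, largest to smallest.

1176, 975, 711, 347, 340, 191, 189, 170 bp

Linear molecule, 7 cuts → 8 fragments:
  1176 − 0 = 1176 bp
  1365 − 1176 = 189 bp
  1705 − 1365 = 340 bp
  1875 − 1705 = 170 bp
  2222 − 1875 = 347 bp
  2933 − 2222 = 711 bp
  3908 − 2933 = 975 bp
  4099 − 3908 = 191 bp
Sorted largest to smallest: 1176, 975, 711, 347, 340, 191, 189, 170 bp.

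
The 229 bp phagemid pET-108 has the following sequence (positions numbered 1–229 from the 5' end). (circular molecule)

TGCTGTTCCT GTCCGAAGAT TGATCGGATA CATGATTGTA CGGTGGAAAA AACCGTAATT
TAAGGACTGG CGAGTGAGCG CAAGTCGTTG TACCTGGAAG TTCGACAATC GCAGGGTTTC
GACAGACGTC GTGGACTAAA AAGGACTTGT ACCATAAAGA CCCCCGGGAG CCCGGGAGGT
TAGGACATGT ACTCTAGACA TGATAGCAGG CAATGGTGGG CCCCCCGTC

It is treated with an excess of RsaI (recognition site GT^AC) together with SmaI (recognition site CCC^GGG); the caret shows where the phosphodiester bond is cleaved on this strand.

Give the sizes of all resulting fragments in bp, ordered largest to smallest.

78, 59, 52, 17, 15, 8 bp

RsaI sites (GTAC) start at positions 38, 90, 149, 189.
RsaI cuts after base 2 of each site, so after positions 39, 91, 150, 190.
SmaI sites (CCCGGG) start at positions 163, 171.
SmaI cuts after base 3 of each site, so after positions 165, 173.
Combined cut positions: 39, 91, 150, 165, 173, 190.
Circular molecule, 6 cuts → 6 fragments:
  40–91 → 52 bp
  92–150 → 59 bp
  151–165 → 15 bp
  166–173 → 8 bp
  174–190 → 17 bp
  191–229 then 1–39 → 39 + 39 = 78 bp
Sorted largest to smallest: 78, 59, 52, 17, 15, 8 bp.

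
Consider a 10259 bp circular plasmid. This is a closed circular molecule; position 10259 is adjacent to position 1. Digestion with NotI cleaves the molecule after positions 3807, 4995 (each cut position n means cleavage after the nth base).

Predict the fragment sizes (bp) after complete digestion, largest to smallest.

Circular molecule, 2 cuts → 2 fragments:
  4995 − 3807 = 1188 bp
  wrap: 10259 − 4995 + 3807 = 9071 bp
Sorted largest to smallest: 9071, 1188 bp.

9071, 1188 bp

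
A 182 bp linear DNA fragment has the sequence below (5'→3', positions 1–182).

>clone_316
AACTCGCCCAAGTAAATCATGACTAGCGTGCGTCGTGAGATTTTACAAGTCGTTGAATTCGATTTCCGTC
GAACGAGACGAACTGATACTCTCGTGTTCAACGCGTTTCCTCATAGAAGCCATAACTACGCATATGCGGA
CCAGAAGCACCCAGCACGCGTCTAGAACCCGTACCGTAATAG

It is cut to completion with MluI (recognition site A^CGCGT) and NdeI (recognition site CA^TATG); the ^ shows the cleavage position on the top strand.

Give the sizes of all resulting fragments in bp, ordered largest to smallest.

MluI sites (ACGCGT) start at positions 101, 156.
MluI cuts after the first base of each site, so after positions 101, 156.
The NdeI site (CATATG) starts at position 131.
NdeI cuts after base 2 of each site, so after position 132.
Combined cut positions: 101, 132, 156.
Linear molecule, 3 cuts → 4 fragments:
  1–101 → 101 bp
  102–132 → 31 bp
  133–156 → 24 bp
  157–182 → 26 bp
Sorted largest to smallest: 101, 31, 26, 24 bp.

101, 31, 26, 24 bp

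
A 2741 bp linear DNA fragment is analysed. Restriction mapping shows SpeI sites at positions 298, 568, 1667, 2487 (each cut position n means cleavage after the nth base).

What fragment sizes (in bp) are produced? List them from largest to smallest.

1099, 820, 298, 270, 254 bp

Linear molecule, 4 cuts → 5 fragments:
  298 − 0 = 298 bp
  568 − 298 = 270 bp
  1667 − 568 = 1099 bp
  2487 − 1667 = 820 bp
  2741 − 2487 = 254 bp
Sorted largest to smallest: 1099, 820, 298, 270, 254 bp.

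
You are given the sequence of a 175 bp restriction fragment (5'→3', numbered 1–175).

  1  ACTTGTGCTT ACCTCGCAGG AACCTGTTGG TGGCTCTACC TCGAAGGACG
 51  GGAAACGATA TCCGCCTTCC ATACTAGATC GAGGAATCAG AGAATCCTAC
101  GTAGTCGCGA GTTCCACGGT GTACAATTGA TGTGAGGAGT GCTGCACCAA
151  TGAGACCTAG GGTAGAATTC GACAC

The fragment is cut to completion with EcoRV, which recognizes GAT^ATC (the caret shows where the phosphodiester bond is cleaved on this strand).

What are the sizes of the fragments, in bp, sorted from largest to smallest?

The EcoRV site (GATATC) starts at position 57.
EcoRV cuts after base 3 of each site, so after position 59.
Linear molecule, 1 cut → 2 fragments:
  1–59 → 59 bp
  60–175 → 116 bp
Sorted largest to smallest: 116, 59 bp.

116, 59 bp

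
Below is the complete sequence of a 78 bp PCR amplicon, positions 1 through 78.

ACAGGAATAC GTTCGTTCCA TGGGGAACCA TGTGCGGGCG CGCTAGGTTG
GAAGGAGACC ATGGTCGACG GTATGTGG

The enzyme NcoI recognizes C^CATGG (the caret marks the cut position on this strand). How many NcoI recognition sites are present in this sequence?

CCATGG occurs starting at positions 18, 59.
NcoI cuts at 2 sites.

2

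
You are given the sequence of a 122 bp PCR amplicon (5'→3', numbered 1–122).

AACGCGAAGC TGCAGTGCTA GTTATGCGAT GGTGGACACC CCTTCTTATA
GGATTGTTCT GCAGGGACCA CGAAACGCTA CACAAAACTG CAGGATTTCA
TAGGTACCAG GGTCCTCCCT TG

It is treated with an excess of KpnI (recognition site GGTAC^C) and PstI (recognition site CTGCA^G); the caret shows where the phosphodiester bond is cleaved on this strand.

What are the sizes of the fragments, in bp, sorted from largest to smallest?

The KpnI site (GGTACC) starts at position 103.
KpnI cuts after base 5 of each site (before the last base), so after position 107.
PstI sites (CTGCAG) start at positions 10, 59, 88.
PstI cuts after base 5 of each site (before the last base), so after positions 14, 63, 92.
Combined cut positions: 14, 63, 92, 107.
Linear molecule, 4 cuts → 5 fragments:
  1–14 → 14 bp
  15–63 → 49 bp
  64–92 → 29 bp
  93–107 → 15 bp
  108–122 → 15 bp
Sorted largest to smallest: 49, 29, 15, 15, 14 bp.

49, 29, 15, 15, 14 bp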